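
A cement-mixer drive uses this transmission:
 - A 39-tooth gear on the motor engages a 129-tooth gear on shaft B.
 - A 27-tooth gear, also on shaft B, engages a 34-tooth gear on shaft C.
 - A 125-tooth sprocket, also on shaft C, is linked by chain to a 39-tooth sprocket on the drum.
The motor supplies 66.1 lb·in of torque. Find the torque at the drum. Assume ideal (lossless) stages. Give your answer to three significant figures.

Gear mesh: ratio = 129/39 = 3.3077; torque at shaft B = 66.1 × 3.3077 = 218.64 lb·in.
Gear mesh: ratio = 34/27 = 1.2593; torque at shaft C = 218.64 × 1.2593 = 275.32 lb·in.
Chain: ratio = 39/125 = 0.312; torque at the drum = 275.32 × 0.312 = 85.901 lb·in.

85.9 lb·in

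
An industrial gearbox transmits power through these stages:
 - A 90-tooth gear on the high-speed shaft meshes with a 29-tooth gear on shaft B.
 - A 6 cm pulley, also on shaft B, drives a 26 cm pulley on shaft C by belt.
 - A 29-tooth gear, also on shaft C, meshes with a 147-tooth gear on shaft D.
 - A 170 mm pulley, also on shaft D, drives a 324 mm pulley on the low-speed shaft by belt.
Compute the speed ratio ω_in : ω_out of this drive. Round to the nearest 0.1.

13.5

Each stage contributes driven/driver: gear mesh 29/90 = 0.32222, belt 26/6 = 4.3333, gear mesh 147/29 = 5.069, belt 324/170 = 1.9059.
Overall: 0.32222 × 4.3333 × 5.069 × 1.9059 = 13.489.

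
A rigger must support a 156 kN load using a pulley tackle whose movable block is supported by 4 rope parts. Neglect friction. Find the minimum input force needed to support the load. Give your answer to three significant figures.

Block-and-tackle MA = number of supporting rope parts = 4.
Effort = load / MA = 156 / 4 = 39 kN.

39.0 kN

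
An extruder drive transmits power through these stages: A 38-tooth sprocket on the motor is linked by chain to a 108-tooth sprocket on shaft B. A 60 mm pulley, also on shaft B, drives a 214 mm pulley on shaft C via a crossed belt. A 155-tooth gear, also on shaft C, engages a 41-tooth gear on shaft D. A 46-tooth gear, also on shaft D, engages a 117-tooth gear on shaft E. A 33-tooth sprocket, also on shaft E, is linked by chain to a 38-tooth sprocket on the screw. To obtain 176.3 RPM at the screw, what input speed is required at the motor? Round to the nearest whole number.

1385 RPM

Overall ratio R = 2.8421 × 3.5667 × 0.26452 × 2.5435 × 1.1515 = 7.8533.
Required input speed = output speed × R = 176.3 × 7.8533 = 1384.5 RPM.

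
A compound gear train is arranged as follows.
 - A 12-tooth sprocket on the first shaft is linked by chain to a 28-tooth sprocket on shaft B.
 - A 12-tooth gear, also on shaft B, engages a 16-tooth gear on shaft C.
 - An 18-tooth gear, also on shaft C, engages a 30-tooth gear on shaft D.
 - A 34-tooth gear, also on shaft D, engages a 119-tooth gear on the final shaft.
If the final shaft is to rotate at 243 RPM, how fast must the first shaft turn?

Overall ratio R = 2.3333 × 1.3333 × 1.6667 × 3.5 = 18.148.
Required input speed = output speed × R = 243 × 18.148 = 4410 RPM.

4410 RPM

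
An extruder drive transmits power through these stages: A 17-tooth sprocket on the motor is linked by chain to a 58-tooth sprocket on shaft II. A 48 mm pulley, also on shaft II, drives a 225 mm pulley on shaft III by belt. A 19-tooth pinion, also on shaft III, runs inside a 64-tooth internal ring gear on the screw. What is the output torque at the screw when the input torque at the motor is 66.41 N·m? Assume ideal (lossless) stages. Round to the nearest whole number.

3578 N·m

Chain: ratio = 58/17 = 3.4118; torque at shaft II = 66.41 × 3.4118 = 226.58 N·m.
Belt: ratio = 225/48 = 4.6875; torque at shaft III = 226.58 × 4.6875 = 1062.1 N·m.
Internal gear: ratio = 64/19 = 3.3684; torque at the screw = 1062.1 × 3.3684 = 3577.5 N·m.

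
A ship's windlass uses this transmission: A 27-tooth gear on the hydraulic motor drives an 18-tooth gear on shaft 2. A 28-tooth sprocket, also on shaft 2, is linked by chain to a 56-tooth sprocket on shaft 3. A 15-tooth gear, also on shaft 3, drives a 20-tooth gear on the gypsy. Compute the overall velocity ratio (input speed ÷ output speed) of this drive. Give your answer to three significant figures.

1.78

Each stage contributes driven/driver: gear mesh 18/27 = 0.66667, chain 56/28 = 2, gear mesh 20/15 = 1.3333.
Overall: 0.66667 × 2 × 1.3333 = 1.7778.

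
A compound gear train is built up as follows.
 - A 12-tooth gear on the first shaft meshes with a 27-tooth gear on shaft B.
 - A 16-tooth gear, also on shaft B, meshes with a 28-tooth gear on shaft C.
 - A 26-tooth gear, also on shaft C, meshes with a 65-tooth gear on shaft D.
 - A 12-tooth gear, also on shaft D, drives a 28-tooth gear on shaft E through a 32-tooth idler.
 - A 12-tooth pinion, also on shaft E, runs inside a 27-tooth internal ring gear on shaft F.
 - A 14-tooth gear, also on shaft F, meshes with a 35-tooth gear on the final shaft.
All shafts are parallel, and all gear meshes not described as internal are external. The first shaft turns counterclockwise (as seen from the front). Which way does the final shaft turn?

counterclockwise

the first shaft → shaft B: external mesh, 1 reversal → CW.
shaft B → shaft C: external mesh, 1 reversal → CCW.
shaft C → shaft D: external mesh, 1 reversal → CW.
shaft D → shaft E: driver → idler → driven is 2 external meshes, 2 reversals → CW.
shaft E → shaft F: internal mesh, same direction → CW.
shaft F → the final shaft: external mesh, 1 reversal → CCW.
6 reversals in total — an even number — so the final shaft turns the same way as the first shaft.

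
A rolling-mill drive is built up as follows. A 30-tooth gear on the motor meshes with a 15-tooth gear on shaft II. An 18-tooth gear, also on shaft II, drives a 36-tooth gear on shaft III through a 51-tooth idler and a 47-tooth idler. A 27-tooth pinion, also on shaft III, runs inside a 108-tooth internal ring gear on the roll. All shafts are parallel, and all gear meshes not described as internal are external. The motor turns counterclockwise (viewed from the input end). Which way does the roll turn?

the motor → shaft II: external mesh, 1 reversal → CW.
shaft II → shaft III: driver → idler → idler → driven is 3 external meshes, 3 reversals → CCW.
shaft III → the roll: internal mesh, same direction → CCW.
4 reversals in total — an even number — so the roll turns the same way as the motor.

counterclockwise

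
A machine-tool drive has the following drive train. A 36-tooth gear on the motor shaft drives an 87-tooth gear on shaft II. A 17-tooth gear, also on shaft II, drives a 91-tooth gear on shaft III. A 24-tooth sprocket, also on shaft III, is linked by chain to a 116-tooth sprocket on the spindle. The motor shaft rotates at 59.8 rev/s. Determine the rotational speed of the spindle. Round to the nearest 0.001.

gear mesh 87/36 = 2.4167 → 59.8/2.4167 = 24.745 rev/s
gear mesh 91/17 = 5.3529 → 24.745/5.3529 = 4.6227 rev/s
chain 116/24 = 4.8333 → 4.6227/4.8333 = 0.95641 rev/s

0.956 rev/s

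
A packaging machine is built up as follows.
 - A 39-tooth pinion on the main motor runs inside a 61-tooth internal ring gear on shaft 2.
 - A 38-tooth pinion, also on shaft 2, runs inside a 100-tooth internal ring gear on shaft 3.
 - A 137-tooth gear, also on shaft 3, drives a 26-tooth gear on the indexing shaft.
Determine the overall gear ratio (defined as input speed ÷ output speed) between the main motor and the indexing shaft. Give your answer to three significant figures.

Each stage contributes driven/driver: internal gear 61/39 = 1.5641, internal gear 100/38 = 2.6316, gear mesh 26/137 = 0.18978.
Overall: 1.5641 × 2.6316 × 0.18978 = 0.78115.

0.781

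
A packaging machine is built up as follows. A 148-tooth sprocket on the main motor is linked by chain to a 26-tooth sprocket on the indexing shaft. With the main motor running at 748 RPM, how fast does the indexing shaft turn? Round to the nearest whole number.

the main motor → the indexing shaft (chain, 26/148): 748 ÷ 0.17568 = 4257.8 RPM

4258 RPM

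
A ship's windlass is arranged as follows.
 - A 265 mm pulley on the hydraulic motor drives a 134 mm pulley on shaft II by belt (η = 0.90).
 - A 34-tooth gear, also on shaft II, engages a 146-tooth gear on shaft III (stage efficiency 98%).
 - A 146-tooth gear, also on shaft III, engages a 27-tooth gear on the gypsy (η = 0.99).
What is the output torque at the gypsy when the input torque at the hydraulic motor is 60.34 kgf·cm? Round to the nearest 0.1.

21.2 kgf·cm

After the belt (134/265): 60.34 × 0.50566 × 0.90 = 27.46 kgf·cm
After the gear mesh (146/34): 27.46 × 4.2941 × 0.98 = 115.56 kgf·cm
After the gear mesh (27/146): 115.56 × 0.18493 × 0.99 = 21.157 kgf·cm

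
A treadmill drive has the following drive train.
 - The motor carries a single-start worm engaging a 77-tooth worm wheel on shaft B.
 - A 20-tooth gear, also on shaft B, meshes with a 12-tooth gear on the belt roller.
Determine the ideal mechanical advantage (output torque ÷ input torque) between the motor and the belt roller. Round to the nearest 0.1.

46.2

Each stage contributes driven/driver: worm 77/1 = 77, gear mesh 12/20 = 0.6.
Overall: 77 × 0.6 = 46.2.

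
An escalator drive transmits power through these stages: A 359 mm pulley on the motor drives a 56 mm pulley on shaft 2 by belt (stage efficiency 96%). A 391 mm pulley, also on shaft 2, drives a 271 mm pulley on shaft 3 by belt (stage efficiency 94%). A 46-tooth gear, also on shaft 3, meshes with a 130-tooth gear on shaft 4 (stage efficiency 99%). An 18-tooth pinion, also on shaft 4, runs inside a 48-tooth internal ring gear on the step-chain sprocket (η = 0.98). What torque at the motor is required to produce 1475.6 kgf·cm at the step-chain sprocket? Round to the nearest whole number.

Overall ratio R = 0.15599 × 0.69309 × 2.8261 × 2.6667 = 0.81478; overall efficiency η = 0.96 × 0.94 × 0.99 × 0.98 = 0.8755.
Input torque = output torque / (R × η) = 1475.6 / (0.81478 × 0.8755) = 2068.6 kgf·cm.

2069 kgf·cm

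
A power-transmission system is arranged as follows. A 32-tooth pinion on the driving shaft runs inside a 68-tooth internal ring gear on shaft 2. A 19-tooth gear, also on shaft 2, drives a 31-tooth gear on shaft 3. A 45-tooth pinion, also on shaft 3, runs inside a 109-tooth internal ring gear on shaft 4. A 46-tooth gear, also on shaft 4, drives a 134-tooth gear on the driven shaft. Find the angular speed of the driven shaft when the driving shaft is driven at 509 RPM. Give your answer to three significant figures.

internal gear 68/32 = 2.125 → 509/2.125 = 239.53 RPM
gear mesh 31/19 = 1.6316 → 239.53/1.6316 = 146.81 RPM
internal gear 109/45 = 2.4222 → 146.81/2.4222 = 60.609 RPM
gear mesh 134/46 = 2.913 → 60.609/2.913 = 20.806 RPM

20.8 RPM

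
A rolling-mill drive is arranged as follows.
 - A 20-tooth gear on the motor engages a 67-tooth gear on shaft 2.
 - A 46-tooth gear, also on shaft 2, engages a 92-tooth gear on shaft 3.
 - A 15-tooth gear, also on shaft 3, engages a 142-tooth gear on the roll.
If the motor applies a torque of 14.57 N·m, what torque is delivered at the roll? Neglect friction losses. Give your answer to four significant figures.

After the gear mesh (67/20): 14.57 × 3.35 = 48.809 N·m
After the gear mesh (92/46): 48.809 × 2 = 97.619 N·m
After the gear mesh (142/15): 97.619 × 9.4667 = 924.13 N·m

924.1 N·m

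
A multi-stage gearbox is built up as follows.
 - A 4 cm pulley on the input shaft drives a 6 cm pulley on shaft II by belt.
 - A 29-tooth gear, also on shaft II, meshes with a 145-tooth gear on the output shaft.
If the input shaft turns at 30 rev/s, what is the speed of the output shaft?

4 rev/s

belt 6/4 = 1.5 → 30/1.5 = 20 rev/s
gear mesh 145/29 = 5 → 20/5 = 4 rev/s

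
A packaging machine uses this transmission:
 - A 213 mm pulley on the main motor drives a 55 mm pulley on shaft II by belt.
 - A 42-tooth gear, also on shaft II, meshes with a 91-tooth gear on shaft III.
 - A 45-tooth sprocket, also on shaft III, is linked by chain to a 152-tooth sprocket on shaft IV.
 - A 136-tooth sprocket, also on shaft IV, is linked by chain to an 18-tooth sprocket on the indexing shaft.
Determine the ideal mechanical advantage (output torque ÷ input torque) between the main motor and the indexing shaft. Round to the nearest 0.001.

Each stage contributes driven/driver: belt 55/213 = 0.25822, gear mesh 91/42 = 2.1667, chain 152/45 = 3.3778, chain 18/136 = 0.13235.
Overall: 0.25822 × 2.1667 × 3.3778 × 0.13235 = 0.25012.

0.250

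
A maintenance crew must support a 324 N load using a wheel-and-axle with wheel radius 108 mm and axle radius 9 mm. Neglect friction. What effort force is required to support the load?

Wheel-and-axle MA = R/r = 108/9 = 12.
Effort = load / MA = 324 / 12 = 27 N.

27 N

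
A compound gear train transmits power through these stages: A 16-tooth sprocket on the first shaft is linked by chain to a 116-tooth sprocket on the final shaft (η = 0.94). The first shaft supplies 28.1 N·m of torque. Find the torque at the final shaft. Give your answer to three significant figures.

Chain: ratio = 116/16 = 7.25; torque at the final shaft = 28.1 × 7.25 × 0.94 = 191.5 N·m.

192 N·m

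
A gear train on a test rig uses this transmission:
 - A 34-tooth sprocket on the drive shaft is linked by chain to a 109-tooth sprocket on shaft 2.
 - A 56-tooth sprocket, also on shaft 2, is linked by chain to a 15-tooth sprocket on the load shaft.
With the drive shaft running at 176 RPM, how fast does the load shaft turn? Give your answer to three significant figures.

chain 109/34 = 3.2059 → 176/3.2059 = 54.899 RPM
chain 15/56 = 0.26786 → 54.899/0.26786 = 204.96 RPM

205 RPM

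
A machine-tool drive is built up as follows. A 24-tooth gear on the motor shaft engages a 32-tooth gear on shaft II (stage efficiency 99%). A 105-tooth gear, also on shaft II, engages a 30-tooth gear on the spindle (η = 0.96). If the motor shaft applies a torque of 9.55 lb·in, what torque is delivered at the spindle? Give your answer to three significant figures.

3.46 lb·in

gear mesh 32/24 = 1.3333 → τ = 9.55·1.3333·0.99 = 12.606 lb·in
gear mesh 30/105 = 0.28571 → τ = 12.606·0.28571·0.96 = 3.4576 lb·in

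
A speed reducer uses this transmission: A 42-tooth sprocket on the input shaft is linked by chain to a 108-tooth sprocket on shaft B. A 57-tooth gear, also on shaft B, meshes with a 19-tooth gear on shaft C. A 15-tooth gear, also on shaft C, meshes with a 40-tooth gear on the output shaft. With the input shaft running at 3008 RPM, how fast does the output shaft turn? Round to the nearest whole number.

chain 108/42 = 2.5714 → 3008/2.5714 = 1169.8 RPM
gear mesh 19/57 = 0.33333 → 1169.8/0.33333 = 3509.3 RPM
gear mesh 40/15 = 2.6667 → 3509.3/2.6667 = 1316 RPM

1316 RPM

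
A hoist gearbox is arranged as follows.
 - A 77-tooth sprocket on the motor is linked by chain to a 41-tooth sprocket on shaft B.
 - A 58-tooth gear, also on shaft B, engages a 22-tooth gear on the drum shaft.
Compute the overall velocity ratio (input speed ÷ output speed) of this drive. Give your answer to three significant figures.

Each stage contributes driven/driver: chain 41/77 = 0.53247, gear mesh 22/58 = 0.37931.
Overall: 0.53247 × 0.37931 = 0.20197.

0.202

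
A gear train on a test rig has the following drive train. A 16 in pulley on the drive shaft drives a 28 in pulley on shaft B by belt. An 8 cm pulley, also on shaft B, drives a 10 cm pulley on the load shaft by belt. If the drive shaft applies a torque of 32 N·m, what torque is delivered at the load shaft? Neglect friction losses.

70 N·m

After the belt (28/16): 32 × 1.75 = 56 N·m
After the belt (10/8): 56 × 1.25 = 70 N·m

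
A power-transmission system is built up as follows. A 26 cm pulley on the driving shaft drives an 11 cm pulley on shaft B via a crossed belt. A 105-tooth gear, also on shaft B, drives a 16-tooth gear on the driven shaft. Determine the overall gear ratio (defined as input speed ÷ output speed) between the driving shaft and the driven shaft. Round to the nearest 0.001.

0.064

Each stage contributes driven/driver: belt 11/26 = 0.42308, gear mesh 16/105 = 0.15238.
Overall: 0.42308 × 0.15238 = 0.064469.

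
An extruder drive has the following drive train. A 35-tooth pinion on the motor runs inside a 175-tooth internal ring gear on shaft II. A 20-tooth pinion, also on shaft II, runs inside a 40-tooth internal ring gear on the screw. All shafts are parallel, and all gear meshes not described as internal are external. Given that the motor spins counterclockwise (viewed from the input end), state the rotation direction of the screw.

the motor → shaft II: internal mesh, same direction → CCW.
shaft II → the screw: internal mesh, same direction → CCW.
0 reversals in total — an even number — so the screw turns the same way as the motor.

counterclockwise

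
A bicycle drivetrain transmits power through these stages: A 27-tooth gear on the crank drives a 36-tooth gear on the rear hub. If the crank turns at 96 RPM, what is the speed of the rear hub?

72 RPM

the crank → the rear hub (gear mesh, 36/27): 96 ÷ 1.3333 = 72 RPM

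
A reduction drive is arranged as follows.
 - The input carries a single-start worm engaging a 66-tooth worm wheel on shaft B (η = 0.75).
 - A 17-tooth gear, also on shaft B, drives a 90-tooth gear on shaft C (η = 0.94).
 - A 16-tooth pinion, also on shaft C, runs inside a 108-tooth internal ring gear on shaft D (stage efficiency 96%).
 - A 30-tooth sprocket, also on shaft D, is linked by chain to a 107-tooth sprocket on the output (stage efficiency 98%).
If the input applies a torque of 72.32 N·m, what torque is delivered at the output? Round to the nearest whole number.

After the worm (66/1): 72.32 × 66 × 0.75 = 3579.8 N·m
After the gear mesh (90/17): 3579.8 × 5.2941 × 0.94 = 17815 N·m
After the internal gear (108/16): 17815 × 6.75 × 0.96 = 1.1544e+05 N·m
After the chain (107/30): 1.1544e+05 × 3.5667 × 0.98 = 4.035e+05 N·m

403505 N·m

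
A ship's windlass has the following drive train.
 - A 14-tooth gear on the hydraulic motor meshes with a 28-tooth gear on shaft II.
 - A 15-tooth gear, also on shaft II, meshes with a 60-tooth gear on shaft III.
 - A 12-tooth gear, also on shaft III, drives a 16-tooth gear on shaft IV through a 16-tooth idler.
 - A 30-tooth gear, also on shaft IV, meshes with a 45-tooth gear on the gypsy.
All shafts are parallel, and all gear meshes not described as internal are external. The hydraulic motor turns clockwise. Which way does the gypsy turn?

counterclockwise

the hydraulic motor → shaft II: external mesh, 1 reversal → CCW.
shaft II → shaft III: external mesh, 1 reversal → CW.
shaft III → shaft IV: driver → idler → driven is 2 external meshes, 2 reversals → CW.
shaft IV → the gypsy: external mesh, 1 reversal → CCW.
5 reversals in total — an odd number — so the gypsy turns opposite to the hydraulic motor.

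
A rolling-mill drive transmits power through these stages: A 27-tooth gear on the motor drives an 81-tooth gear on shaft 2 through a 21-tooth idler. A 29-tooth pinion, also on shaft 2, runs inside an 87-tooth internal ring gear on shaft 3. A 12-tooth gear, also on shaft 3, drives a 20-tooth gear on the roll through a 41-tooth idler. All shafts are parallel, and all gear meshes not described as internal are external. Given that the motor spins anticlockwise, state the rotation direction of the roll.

anticlockwise

the motor → shaft 2: driver → idler → driven is 2 external meshes, 2 reversals → CCW.
shaft 2 → shaft 3: internal mesh, same direction → CCW.
shaft 3 → the roll: driver → idler → driven is 2 external meshes, 2 reversals → CCW.
4 reversals in total — an even number — so the roll turns the same way as the motor.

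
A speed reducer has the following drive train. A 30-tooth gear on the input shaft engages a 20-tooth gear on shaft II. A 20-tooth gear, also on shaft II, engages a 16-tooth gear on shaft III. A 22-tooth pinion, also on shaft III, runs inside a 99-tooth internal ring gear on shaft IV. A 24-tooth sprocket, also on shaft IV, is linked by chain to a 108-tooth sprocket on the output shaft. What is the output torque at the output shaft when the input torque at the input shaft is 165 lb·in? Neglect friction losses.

After the gear mesh (20/30): 165 × 0.66667 = 110 lb·in
After the gear mesh (16/20): 110 × 0.8 = 88 lb·in
After the internal gear (99/22): 88 × 4.5 = 396 lb·in
After the chain (108/24): 396 × 4.5 = 1782 lb·in

1782 lb·in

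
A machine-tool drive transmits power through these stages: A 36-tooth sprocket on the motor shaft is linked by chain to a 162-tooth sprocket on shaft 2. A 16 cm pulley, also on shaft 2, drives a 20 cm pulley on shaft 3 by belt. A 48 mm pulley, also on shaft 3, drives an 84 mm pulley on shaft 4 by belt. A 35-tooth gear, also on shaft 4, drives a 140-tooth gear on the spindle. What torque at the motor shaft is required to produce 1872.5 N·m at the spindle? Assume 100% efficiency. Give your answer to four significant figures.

Overall ratio R = 4.5 × 1.25 × 1.75 × 4 = 39.375.
Input torque = output torque / R = 1872.5 / 39.375 = 47.556 N·m.

47.56 N·m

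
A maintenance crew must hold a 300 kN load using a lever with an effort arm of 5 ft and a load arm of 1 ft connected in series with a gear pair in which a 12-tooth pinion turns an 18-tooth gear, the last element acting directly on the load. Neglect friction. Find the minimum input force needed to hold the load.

40 kN

Lever MA = effort arm / load arm = 5/1 = 5.
Gear pair MA = 18/12 = 1.5.
Combined ideal MA = 5 × 1.5 = 7.5.
Effort = load / MA = 300 / 7.5 = 40 kN.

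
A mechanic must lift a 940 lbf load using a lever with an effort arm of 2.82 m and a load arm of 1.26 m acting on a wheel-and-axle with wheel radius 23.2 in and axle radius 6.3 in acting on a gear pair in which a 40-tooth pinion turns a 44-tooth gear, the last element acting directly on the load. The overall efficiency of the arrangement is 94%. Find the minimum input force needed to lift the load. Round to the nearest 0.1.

Lever MA = effort arm / load arm = 2.82/1.26 = 2.2381.
Wheel-and-axle MA = R/r = 23.2/6.3 = 3.6825.
Gear pair MA = 44/40 = 1.1.
Combined ideal MA = 2.2381 × 3.6825 × 1.1 = 9.0661.
Actual MA = 9.0661 × 0.94 = 8.5221.
Effort = load / actual MA = 940 / 8.5221 = 110.3 lbf.

110.3 lbf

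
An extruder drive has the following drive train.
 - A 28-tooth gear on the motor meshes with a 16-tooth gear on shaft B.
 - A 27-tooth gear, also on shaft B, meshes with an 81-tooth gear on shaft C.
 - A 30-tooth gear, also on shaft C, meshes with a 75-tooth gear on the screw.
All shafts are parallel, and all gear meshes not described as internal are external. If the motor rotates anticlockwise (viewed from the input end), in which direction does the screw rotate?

clockwise

the motor → shaft B: external mesh, 1 reversal → CW.
shaft B → shaft C: external mesh, 1 reversal → CCW.
shaft C → the screw: external mesh, 1 reversal → CW.
3 reversals in total — an odd number — so the screw turns opposite to the motor.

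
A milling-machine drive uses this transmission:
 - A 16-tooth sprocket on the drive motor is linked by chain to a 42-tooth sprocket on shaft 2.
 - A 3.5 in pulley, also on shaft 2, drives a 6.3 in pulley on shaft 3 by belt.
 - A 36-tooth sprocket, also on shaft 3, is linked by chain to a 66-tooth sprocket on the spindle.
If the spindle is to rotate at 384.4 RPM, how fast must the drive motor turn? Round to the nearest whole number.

Overall ratio R = 2.625 × 1.8 × 1.8333 = 8.6625.
Required input speed = output speed × R = 384.4 × 8.6625 = 3329.9 RPM.

3330 RPM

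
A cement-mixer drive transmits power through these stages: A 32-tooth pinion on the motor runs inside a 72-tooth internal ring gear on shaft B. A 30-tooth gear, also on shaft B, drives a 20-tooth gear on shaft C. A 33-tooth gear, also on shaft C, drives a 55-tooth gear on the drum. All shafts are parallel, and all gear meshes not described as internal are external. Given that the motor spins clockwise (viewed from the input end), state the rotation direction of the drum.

clockwise

the motor → shaft B: internal mesh, same direction → CW.
shaft B → shaft C: external mesh, 1 reversal → CCW.
shaft C → the drum: external mesh, 1 reversal → CW.
2 reversals in total — an even number — so the drum turns the same way as the motor.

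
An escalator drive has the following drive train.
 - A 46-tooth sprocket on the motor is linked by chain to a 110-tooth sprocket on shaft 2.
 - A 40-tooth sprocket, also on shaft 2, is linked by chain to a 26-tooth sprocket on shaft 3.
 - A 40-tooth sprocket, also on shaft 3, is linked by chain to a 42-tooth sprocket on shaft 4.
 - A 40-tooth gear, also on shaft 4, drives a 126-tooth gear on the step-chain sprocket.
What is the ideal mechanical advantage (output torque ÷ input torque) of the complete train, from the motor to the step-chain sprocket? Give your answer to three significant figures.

5.14

Each stage contributes driven/driver: chain 110/46 = 2.3913, chain 26/40 = 0.65, chain 42/40 = 1.05, gear mesh 126/40 = 3.15.
Overall: 2.3913 × 0.65 × 1.05 × 3.15 = 5.141.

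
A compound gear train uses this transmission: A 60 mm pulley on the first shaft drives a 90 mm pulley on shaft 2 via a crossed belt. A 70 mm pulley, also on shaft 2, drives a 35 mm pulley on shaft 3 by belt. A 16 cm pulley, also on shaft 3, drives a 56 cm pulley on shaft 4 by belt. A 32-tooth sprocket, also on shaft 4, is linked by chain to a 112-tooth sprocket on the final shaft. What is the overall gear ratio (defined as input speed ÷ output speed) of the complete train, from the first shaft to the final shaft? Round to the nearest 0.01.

9.19

Each stage contributes driven/driver: belt 90/60 = 1.5, belt 35/70 = 0.5, belt 56/16 = 3.5, chain 112/32 = 3.5.
Overall: 1.5 × 0.5 × 3.5 × 3.5 = 9.1875.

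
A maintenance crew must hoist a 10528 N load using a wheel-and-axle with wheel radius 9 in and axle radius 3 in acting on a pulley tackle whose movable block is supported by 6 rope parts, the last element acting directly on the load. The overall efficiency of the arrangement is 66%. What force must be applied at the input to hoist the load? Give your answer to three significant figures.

Wheel-and-axle MA = R/r = 9/3 = 3.
Block-and-tackle MA = number of supporting rope parts = 6.
Combined ideal MA = 3 × 6 = 18.
Actual MA = 18 × 0.66 = 11.88.
Effort = load / actual MA = 10528 / 11.88 = 886.2 N.

886 N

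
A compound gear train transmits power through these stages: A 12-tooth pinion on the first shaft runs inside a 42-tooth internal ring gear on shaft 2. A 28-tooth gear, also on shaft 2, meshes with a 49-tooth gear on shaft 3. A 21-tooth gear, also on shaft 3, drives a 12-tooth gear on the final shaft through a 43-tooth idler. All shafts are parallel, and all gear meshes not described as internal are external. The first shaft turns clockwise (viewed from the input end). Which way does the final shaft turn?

the first shaft → shaft 2: internal mesh, same direction → CW.
shaft 2 → shaft 3: external mesh, 1 reversal → CCW.
shaft 3 → the final shaft: driver → idler → driven is 2 external meshes, 2 reversals → CCW.
3 reversals in total — an odd number — so the final shaft turns opposite to the first shaft.

anticlockwise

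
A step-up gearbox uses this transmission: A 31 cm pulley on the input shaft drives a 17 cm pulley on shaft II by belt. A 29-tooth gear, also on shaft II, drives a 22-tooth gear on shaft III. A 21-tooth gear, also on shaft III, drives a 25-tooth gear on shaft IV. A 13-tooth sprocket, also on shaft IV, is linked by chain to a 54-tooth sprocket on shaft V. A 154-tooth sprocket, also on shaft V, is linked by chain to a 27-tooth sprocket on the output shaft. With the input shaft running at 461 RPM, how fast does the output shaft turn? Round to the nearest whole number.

Belt: ratio = 17/31 = 0.54839, so shaft II turns at 461 / 0.54839 = 840.65 RPM.
Gear mesh: ratio = 22/29 = 0.75862, so shaft III turns at 840.65 / 0.75862 = 1108.1 RPM.
Gear mesh: ratio = 25/21 = 1.1905, so shaft IV turns at 1108.1 / 1.1905 = 930.83 RPM.
Chain: ratio = 54/13 = 4.1538, so shaft V turns at 930.83 / 4.1538 = 224.09 RPM.
Chain: ratio = 27/154 = 0.17532, so the output shaft turns at 224.09 / 0.17532 = 1278.1 RPM.

1278 RPM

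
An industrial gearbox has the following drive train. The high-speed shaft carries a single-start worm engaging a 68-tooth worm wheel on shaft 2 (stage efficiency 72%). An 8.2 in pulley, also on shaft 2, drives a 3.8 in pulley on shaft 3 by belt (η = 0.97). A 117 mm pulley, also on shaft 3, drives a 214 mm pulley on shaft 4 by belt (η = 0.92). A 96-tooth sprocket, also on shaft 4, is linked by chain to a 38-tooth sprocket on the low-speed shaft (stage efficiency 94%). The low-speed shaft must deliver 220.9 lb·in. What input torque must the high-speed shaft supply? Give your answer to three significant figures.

16.0 lb·in

Overall ratio R = 68 × 0.46341 × 1.8291 × 0.39583 = 22.815; overall efficiency η = 0.72 × 0.97 × 0.92 × 0.94 = 0.6040.
Input torque = output torque / (R × η) = 220.9 / (22.815 × 0.6040) = 16.031 lb·in.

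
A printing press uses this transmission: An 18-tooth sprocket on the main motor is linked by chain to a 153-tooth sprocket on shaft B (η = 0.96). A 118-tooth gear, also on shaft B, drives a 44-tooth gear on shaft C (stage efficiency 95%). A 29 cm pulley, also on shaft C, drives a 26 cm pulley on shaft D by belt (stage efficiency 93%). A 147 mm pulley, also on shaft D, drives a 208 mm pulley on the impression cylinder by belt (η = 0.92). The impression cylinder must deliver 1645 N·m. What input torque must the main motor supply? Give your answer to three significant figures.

Overall ratio R = 8.5 × 0.37288 × 0.89655 × 1.415 = 4.0208; overall efficiency η = 0.96 × 0.95 × 0.93 × 0.92 = 0.7803.
Input torque = output torque / (R × η) = 1645 / (4.0208 × 0.7803) = 524.31 N·m.

524 N·m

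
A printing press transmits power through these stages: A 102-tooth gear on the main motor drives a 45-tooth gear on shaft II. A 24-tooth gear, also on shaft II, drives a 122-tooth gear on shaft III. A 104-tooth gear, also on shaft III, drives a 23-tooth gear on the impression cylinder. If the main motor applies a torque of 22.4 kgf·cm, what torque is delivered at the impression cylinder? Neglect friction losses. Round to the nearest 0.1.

gear mesh 45/102 = 0.44118 → τ = 22.4·0.44118 = 9.8824 kgf·cm
gear mesh 122/24 = 5.0833 → τ = 9.8824·5.0833 = 50.235 kgf·cm
gear mesh 23/104 = 0.22115 → τ = 50.235·0.22115 = 11.11 kgf·cm

11.1 kgf·cm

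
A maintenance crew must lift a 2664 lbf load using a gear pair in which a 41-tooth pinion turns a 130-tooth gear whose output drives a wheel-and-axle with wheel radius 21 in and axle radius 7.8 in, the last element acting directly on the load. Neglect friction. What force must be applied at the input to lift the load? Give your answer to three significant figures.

Gear pair MA = 130/41 = 3.1707.
Wheel-and-axle MA = R/r = 21/7.8 = 2.6923.
Combined ideal MA = 3.1707 × 2.6923 = 8.5366.
Effort = load / MA = 2664 / 8.5366 = 312.07 lbf.

312 lbf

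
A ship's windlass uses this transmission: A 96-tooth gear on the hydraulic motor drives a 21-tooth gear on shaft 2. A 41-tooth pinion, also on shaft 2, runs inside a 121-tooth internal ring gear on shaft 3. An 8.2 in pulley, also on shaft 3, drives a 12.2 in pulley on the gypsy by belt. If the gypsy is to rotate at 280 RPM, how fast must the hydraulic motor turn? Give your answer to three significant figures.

269 RPM

Overall ratio R = 0.21875 × 2.9512 × 1.4878 = 0.9605.
Required input speed = output speed × R = 280 × 0.9605 = 268.94 RPM.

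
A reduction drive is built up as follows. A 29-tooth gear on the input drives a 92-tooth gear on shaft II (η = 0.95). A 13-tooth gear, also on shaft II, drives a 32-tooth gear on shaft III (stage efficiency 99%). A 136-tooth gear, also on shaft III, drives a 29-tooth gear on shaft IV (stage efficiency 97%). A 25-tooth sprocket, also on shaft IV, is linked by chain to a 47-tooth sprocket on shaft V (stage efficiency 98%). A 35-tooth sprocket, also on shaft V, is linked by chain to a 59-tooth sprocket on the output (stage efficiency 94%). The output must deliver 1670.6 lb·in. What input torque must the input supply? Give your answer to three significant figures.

Overall ratio R = 3.1724 × 2.4615 × 0.21324 × 1.88 × 1.6857 = 5.2771; overall efficiency η = 0.95 × 0.99 × 0.97 × 0.98 × 0.94 = 0.8404.
Input torque = output torque / (R × η) = 1670.6 / (5.2771 × 0.8404) = 376.7 lb·in.

377 lb·in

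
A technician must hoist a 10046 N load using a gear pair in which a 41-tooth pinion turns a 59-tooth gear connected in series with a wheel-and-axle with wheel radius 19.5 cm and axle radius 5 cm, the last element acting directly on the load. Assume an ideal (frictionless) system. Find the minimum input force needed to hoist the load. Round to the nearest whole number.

1790 N

Gear pair MA = 59/41 = 1.439.
Wheel-and-axle MA = R/r = 19.5/5 = 3.9.
Combined ideal MA = 1.439 × 3.9 = 5.6122.
Effort = load / MA = 10046 / 5.6122 = 1790 N.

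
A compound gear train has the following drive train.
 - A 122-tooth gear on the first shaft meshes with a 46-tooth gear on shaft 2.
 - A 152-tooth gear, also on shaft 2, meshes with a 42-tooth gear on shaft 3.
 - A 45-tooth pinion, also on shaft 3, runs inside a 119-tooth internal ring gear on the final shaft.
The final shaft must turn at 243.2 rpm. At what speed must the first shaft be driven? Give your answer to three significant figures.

Overall ratio R = 0.37705 × 0.27632 × 2.6444 = 0.27551.
Required input speed = output speed × R = 243.2 × 0.27551 = 67.004 rpm.

67.0 rpm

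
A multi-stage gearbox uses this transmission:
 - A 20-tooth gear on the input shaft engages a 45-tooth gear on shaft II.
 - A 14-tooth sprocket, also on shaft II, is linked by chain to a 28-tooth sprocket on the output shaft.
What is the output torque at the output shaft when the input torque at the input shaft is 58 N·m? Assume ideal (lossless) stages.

261 N·m

After the gear mesh (45/20): 58 × 2.25 = 130.5 N·m
After the chain (28/14): 130.5 × 2 = 261 N·m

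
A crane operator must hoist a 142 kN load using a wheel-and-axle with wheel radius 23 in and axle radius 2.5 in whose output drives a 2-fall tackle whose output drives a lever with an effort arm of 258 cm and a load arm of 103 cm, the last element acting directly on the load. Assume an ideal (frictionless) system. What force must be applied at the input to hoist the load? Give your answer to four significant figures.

3.081 kN

Wheel-and-axle MA = R/r = 23/2.5 = 9.2.
Block-and-tackle MA = number of supporting rope parts = 2.
Lever MA = effort arm / load arm = 258/103 = 2.5049.
Combined ideal MA = 9.2 × 2 × 2.5049 = 46.089.
Effort = load / MA = 142 / 46.089 = 3.081 kN.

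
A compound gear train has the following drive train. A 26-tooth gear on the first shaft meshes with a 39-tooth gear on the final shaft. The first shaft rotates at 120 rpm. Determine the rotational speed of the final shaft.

80 rpm

Gear mesh: ratio = 39/26 = 1.5, so the final shaft turns at 120 / 1.5 = 80 rpm.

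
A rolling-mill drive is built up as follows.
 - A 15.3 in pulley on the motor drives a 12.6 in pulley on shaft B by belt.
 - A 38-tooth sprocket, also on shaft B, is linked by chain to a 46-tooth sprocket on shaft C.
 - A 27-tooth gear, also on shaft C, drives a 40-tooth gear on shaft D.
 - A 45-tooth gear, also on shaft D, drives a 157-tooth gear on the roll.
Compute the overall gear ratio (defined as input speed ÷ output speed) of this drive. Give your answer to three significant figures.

Each stage contributes driven/driver: belt 12.6/15.3 = 0.82353, chain 46/38 = 1.2105, gear mesh 40/27 = 1.4815, gear mesh 157/45 = 3.4889.
Overall: 0.82353 × 1.2105 × 1.4815 × 3.4889 = 5.1527.

5.15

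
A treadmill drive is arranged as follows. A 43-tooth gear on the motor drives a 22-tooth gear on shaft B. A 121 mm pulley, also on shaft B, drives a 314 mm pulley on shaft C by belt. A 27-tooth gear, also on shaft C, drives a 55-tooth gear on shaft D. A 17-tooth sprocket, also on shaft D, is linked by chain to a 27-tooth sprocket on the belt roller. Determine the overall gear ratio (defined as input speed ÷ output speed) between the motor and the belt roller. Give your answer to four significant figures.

4.295

Each stage contributes driven/driver: gear mesh 22/43 = 0.51163, belt 314/121 = 2.595, gear mesh 55/27 = 2.037, chain 27/17 = 1.5882.
Overall: 0.51163 × 2.595 × 2.037 × 1.5882 = 4.2955.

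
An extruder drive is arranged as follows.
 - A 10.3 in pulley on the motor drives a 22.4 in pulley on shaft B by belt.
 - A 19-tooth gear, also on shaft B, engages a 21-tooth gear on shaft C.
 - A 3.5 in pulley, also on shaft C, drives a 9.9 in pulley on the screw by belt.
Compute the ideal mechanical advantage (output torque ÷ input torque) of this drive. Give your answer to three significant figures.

6.80

Each stage contributes driven/driver: belt 22.4/10.3 = 2.1748, gear mesh 21/19 = 1.1053, belt 9.9/3.5 = 2.8286.
Overall: 2.1748 × 1.1053 × 2.8286 = 6.799.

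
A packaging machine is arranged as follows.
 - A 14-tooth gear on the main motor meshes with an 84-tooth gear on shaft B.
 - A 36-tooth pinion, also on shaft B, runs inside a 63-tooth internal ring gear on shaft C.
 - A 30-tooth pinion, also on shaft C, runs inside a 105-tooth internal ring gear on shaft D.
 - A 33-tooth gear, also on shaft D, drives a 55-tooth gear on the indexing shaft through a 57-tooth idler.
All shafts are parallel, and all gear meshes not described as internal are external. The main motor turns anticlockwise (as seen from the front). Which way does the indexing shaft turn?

the main motor → shaft B: external mesh, 1 reversal → CW.
shaft B → shaft C: internal mesh, same direction → CW.
shaft C → shaft D: internal mesh, same direction → CW.
shaft D → the indexing shaft: driver → idler → driven is 2 external meshes, 2 reversals → CW.
3 reversals in total — an odd number — so the indexing shaft turns opposite to the main motor.

clockwise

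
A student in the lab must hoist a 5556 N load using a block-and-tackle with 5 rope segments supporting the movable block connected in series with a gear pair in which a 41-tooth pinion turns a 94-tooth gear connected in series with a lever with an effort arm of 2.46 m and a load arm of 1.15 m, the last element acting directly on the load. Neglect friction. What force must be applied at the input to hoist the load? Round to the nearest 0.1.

Block-and-tackle MA = number of supporting rope parts = 5.
Gear pair MA = 94/41 = 2.2927.
Lever MA = effort arm / load arm = 2.46/1.15 = 2.1391.
Combined ideal MA = 5 × 2.2927 × 2.1391 = 24.522.
Effort = load / MA = 5556 / 24.522 = 226.57 N.

226.6 N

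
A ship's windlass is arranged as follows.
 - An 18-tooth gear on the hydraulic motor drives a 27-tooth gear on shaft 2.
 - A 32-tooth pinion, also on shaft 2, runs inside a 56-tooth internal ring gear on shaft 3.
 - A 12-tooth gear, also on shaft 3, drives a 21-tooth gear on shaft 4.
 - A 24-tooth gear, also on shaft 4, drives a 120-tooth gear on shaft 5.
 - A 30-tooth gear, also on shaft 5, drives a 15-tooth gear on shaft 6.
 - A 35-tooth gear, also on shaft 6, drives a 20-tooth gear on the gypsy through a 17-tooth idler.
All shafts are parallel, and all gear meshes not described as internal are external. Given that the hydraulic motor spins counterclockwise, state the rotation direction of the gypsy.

the hydraulic motor → shaft 2: external mesh, 1 reversal → CW.
shaft 2 → shaft 3: internal mesh, same direction → CW.
shaft 3 → shaft 4: external mesh, 1 reversal → CCW.
shaft 4 → shaft 5: external mesh, 1 reversal → CW.
shaft 5 → shaft 6: external mesh, 1 reversal → CCW.
shaft 6 → the gypsy: driver → idler → driven is 2 external meshes, 2 reversals → CCW.
6 reversals in total — an even number — so the gypsy turns the same way as the hydraulic motor.

counterclockwise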